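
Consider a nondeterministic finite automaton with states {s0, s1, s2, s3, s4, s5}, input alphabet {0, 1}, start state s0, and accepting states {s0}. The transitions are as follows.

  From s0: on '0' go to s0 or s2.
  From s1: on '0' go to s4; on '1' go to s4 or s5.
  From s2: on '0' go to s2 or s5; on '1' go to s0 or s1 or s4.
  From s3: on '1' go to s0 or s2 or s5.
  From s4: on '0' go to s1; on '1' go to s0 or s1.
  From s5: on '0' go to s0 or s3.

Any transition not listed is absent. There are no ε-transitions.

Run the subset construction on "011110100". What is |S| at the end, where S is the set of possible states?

Start in {s0}.
Read '0': s0→{s0, s2}; now {s0, s2}.
Read '1': s0→∅, s2→{s0, s1, s4}; now {s0, s1, s4}.
Read '1': s0→∅, s1→{s4, s5}, s4→{s0, s1}; now {s0, s1, s4, s5}.
Read '1': s0→∅, s1→{s4, s5}, s4→{s0, s1}, s5→∅; now {s0, s1, s4, s5}.
Read '1': s0→∅, s1→{s4, s5}, s4→{s0, s1}, s5→∅; now {s0, s1, s4, s5}.
Read '0': s0→{s0, s2}, s1→{s4}, s4→{s1}, s5→{s0, s3}; now {s0, s1, s2, s3, s4}.
Read '1': s0→∅, s1→{s4, s5}, s2→{s0, s1, s4}, s3→{s0, s2, s5}, s4→{s0, s1}; now {s0, s1, s2, s4, s5}.
Read '0': s0→{s0, s2}, s1→{s4}, s2→{s2, s5}, s4→{s1}, s5→{s0, s3}; now {s0, s1, s2, s3, s4, s5}.
Read '0': s0→{s0, s2}, s1→{s4}, s2→{s2, s5}, s3→∅, s4→{s1}, s5→{s0, s3}; now {s0, s1, s2, s3, s4, s5}.
That set has 6 states.

6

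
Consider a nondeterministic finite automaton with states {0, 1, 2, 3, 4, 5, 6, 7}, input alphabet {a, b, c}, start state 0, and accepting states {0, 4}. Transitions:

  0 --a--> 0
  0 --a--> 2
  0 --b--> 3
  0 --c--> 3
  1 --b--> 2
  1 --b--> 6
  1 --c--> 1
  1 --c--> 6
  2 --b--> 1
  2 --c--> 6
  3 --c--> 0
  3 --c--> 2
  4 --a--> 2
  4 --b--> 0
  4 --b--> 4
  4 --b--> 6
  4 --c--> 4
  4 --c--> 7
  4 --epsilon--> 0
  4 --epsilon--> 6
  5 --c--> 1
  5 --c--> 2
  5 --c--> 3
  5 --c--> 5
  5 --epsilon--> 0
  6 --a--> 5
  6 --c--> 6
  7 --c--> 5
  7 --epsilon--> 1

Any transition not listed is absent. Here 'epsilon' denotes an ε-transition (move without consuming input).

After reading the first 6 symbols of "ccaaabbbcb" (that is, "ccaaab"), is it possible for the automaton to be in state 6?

No

Start in {0}.
Read 'c': {0} → {3}.
Read 'c': {3} → {0, 2}.
Read 'a': {0, 2} → {0, 2}.
Read 'a': {0, 2} → {0, 2}.
Read 'a': {0, 2} → {0, 2}.
Read 'b': {0, 2} → {1, 3}.
State 6 is not in {1, 3}.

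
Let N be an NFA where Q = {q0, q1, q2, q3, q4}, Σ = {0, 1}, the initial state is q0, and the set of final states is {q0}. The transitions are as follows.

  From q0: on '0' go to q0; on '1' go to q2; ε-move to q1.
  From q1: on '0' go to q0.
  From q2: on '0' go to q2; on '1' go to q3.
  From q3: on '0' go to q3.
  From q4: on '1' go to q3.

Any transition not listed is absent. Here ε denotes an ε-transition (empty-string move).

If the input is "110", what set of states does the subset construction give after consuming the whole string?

{q3}

Start: ε-closure({q0}) = {q0, q1}.
Read '1': q0→{q2}, q1→∅; now {q2}.
Read '1': q2→{q3}; now {q3}.
Read '0': q3→{q3}; now {q3}.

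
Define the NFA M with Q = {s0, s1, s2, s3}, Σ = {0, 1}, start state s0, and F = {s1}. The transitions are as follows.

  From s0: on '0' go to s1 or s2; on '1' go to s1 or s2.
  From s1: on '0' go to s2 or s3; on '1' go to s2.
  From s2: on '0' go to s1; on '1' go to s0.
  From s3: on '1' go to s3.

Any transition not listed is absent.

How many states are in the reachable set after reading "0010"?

2

Start in {s0}.
Read '0': s0→{s1, s2}; now {s1, s2}.
Read '0': s1→{s2, s3}, s2→{s1}; now {s1, s2, s3}.
Read '1': s1→{s2}, s2→{s0}, s3→{s3}; now {s0, s2, s3}.
Read '0': s0→{s1, s2}, s2→{s1}, s3→∅; now {s1, s2}.
That set has 2 states.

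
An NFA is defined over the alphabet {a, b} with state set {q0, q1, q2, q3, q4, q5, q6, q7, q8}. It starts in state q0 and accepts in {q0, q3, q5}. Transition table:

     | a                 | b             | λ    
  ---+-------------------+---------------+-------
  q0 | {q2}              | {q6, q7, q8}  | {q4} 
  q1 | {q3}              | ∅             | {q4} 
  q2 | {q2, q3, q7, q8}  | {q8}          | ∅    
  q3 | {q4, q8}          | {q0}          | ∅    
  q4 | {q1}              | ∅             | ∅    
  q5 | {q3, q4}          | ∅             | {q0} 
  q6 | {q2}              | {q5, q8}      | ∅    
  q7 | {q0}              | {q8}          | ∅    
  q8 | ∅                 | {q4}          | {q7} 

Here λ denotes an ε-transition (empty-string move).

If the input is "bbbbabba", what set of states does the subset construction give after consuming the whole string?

{q0, q1, q2, q3, q4}

Start: ε-closure({q0}) = {q0, q4}.
Read 'b': {q0, q4} → {q6, q7, q8}.
Read 'b': {q6, q7, q8} → {q0, q4, q5, q7, q8}.
Read 'b': {q0, q4, q5, q7, q8} → {q4, q6, q7, q8}.
Read 'b': {q4, q6, q7, q8} → {q0, q4, q5, q7, q8}.
Read 'a': {q0, q4, q5, q7, q8} → {q0, q1, q2, q3, q4}.
Read 'b': {q0, q1, q2, q3, q4} → {q0, q4, q6, q7, q8}.
Read 'b': {q0, q4, q6, q7, q8} → {q0, q4, q5, q6, q7, q8}.
Read 'a': {q0, q4, q5, q6, q7, q8} → {q0, q1, q2, q3, q4}.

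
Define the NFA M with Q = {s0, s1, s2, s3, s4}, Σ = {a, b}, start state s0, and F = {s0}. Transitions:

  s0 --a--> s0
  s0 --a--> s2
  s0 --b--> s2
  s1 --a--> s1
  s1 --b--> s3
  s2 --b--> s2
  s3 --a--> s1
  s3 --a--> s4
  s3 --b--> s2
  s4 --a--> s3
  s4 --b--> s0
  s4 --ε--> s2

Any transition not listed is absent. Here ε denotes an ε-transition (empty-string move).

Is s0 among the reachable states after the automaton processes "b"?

Start in {s0}.
Read 'b': s0→{s2}; now {s2}.
State s0 is not in {s2}.

No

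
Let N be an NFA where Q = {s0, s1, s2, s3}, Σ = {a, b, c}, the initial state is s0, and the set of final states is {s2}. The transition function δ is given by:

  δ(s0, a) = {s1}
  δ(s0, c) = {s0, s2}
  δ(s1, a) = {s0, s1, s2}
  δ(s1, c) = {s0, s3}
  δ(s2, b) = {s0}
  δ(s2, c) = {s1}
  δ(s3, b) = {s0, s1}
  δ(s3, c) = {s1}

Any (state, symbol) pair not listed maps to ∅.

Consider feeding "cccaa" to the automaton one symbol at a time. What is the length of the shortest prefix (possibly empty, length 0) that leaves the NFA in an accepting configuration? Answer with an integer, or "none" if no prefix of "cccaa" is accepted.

1

Start in {s0}.
Read 'c': s0→{s0, s2}; now {s0, s2}.
None of the earlier sets intersect F, but {s0, s2} does.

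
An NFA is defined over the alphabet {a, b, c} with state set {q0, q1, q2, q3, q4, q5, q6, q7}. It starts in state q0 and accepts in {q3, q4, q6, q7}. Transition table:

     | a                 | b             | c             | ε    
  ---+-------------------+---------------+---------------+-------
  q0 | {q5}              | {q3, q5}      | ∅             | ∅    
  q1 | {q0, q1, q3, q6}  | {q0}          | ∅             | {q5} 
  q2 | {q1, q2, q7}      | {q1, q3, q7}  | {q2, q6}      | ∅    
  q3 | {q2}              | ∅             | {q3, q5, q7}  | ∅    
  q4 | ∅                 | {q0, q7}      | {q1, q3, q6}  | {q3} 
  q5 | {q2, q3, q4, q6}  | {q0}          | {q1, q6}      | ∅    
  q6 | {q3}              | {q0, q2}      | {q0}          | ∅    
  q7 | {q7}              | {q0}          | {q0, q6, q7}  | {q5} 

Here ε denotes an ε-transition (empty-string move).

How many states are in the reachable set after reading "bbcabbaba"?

0

Start in {q0}.
Read 'b': {q0} → {q3, q5}.
Read 'b': {q3, q5} → {q0}.
Read 'c': {q0} → ∅.
The set is empty and remains empty for the remaining 6 symbols.
That set has 0 states.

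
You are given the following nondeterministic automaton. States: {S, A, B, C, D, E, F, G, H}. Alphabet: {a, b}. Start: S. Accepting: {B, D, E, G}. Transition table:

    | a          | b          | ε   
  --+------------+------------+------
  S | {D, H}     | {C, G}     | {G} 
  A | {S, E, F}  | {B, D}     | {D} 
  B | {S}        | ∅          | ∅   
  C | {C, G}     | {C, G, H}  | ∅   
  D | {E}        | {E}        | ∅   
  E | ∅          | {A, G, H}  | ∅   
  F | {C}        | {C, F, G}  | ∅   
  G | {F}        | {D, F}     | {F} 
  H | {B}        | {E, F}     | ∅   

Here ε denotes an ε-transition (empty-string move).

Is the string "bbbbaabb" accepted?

Start: ε-closure({S}) = {S, F, G}.
Read 'b': {S, F, G} → {C, D, F, G}.
Read 'b': {C, D, F, G} → {C, D, E, F, G, H}.
Read 'b': {C, D, E, F, G, H} → {A, C, D, E, F, G, H}.
Read 'b': {A, C, D, E, F, G, H} → {A, B, C, D, E, F, G, H}.
Read 'a': {A, B, C, D, E, F, G, H} → {S, B, C, E, F, G}.
Read 'a': {S, B, C, E, F, G} → {S, C, D, F, G, H}.
Read 'b': {S, C, D, F, G, H} → {C, D, E, F, G, H}.
Read 'b': {C, D, E, F, G, H} → {A, C, D, E, F, G, H}.
The final set {A, C, D, E, F, G, H} contains the accepting states D, E, G.

Yes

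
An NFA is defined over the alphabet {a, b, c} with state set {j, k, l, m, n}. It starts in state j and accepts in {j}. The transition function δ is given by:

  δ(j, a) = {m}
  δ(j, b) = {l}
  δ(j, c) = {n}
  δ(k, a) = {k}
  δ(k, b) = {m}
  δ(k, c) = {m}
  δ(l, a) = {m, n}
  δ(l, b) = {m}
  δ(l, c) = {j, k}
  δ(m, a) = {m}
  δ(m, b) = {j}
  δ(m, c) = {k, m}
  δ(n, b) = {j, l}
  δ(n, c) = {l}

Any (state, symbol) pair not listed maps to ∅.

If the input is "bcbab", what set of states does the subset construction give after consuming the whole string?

{j, l}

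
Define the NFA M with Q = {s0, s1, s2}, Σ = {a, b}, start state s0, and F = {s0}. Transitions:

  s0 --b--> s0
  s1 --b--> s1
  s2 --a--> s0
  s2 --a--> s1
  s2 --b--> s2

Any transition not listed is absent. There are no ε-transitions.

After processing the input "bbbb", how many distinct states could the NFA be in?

1

Start in {s0}.
Read 'b': {s0} → {s0}.
Read 'b': {s0} → {s0}.
Read 'b': {s0} → {s0}.
Read 'b': {s0} → {s0}.
That set has 1 state.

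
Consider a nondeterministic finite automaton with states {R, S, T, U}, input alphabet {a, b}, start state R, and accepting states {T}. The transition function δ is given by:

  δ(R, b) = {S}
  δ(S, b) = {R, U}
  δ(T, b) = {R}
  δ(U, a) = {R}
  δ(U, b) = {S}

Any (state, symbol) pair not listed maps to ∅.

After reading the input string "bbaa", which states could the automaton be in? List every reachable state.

Start in {R}.
Read 'b': R→{S}; now {S}.
Read 'b': S→{R, U}; now {R, U}.
Read 'a': R→∅, U→{R}; now {R}.
Read 'a': R→∅; now ∅.

∅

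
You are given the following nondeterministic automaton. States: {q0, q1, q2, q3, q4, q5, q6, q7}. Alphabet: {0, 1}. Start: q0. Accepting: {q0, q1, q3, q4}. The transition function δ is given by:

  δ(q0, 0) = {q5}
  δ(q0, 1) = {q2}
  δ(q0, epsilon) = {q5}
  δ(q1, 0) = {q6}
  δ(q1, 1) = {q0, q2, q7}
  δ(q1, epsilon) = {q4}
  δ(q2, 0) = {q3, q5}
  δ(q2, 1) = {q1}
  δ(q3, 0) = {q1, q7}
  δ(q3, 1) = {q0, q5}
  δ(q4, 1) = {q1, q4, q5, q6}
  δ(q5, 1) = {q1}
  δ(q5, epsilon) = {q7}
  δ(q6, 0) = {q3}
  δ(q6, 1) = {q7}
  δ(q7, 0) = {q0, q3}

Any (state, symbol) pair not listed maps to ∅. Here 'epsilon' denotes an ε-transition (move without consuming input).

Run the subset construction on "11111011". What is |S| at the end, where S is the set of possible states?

7

Start: ε-closure({q0}) = {q0, q5, q7}.
Read '1': q0→{q2}, q5→{q1}, q7→∅; union {q1, q2}; ε-closure = {q1, q2, q4}.
Read '1': q1→{q0, q2, q7}, q2→{q1}, q4→{q1, q4, q5, q6}; now {q0, q1, q2, q4, q5, q6, q7}.
Read '1': q0→{q2}, q1→{q0, q2, q7}, q2→{q1}, q4→{q1, q4, q5, q6}, q5→{q1}, q6→{q7}, q7→∅; now {q0, q1, q2, q4, q5, q6, q7}.
Read '1': q0→{q2}, q1→{q0, q2, q7}, q2→{q1}, q4→{q1, q4, q5, q6}, q5→{q1}, q6→{q7}, q7→∅; now {q0, q1, q2, q4, q5, q6, q7}.
Read '1': q0→{q2}, q1→{q0, q2, q7}, q2→{q1}, q4→{q1, q4, q5, q6}, q5→{q1}, q6→{q7}, q7→∅; now {q0, q1, q2, q4, q5, q6, q7}.
Read '0': q0→{q5}, q1→{q6}, q2→{q3, q5}, q4→∅, q5→∅, q6→{q3}, q7→{q0, q3}; union {q0, q3, q5, q6}; ε-closure = {q0, q3, q5, q6, q7}.
Read '1': q0→{q2}, q3→{q0, q5}, q5→{q1}, q6→{q7}, q7→∅; union {q0, q1, q2, q5, q7}; ε-closure = {q0, q1, q2, q4, q5, q7}.
Read '1': q0→{q2}, q1→{q0, q2, q7}, q2→{q1}, q4→{q1, q4, q5, q6}, q5→{q1}, q7→∅; now {q0, q1, q2, q4, q5, q6, q7}.
That set has 7 states.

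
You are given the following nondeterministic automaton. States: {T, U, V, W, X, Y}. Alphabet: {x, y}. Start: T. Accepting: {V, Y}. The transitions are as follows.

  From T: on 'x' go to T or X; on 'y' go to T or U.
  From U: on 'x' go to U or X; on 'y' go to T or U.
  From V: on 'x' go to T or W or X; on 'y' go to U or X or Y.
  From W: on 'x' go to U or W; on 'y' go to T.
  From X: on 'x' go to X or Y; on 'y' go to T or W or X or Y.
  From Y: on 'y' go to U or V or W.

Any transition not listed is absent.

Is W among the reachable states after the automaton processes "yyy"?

Start in {T}.
Read 'y': T→{T, U}; now {T, U}.
Read 'y': T→{T, U}, U→{T, U}; now {T, U}.
Read 'y': T→{T, U}, U→{T, U}; now {T, U}.
State W is not in {T, U}.

No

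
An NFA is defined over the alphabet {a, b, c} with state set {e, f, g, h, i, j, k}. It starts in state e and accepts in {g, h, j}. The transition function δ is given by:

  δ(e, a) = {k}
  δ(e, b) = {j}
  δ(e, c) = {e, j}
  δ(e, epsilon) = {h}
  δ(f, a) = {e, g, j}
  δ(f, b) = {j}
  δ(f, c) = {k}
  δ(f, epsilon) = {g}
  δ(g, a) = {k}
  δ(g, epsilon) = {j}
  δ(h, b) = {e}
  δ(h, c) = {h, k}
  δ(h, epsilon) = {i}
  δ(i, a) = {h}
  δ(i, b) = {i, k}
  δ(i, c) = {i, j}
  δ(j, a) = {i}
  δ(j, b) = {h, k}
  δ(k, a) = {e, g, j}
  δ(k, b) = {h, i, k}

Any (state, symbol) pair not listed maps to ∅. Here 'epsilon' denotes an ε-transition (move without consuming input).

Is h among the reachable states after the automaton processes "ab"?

Yes

Start: ε-closure({e}) = {e, h, i}.
Read 'a': {e, h, i} → {h, i, k}.
Read 'b': {h, i, k} → {e, h, i, k}.
State h is in {e, h, i, k}.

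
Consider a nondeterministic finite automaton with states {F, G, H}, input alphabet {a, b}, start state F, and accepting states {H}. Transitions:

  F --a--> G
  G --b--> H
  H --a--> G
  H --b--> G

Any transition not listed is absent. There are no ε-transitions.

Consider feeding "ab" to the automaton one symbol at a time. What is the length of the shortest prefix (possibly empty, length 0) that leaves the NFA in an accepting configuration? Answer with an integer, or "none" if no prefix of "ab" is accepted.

Start in {F}.
Read 'a': F→{G}; now {G}.
Read 'b': G→{H}; now {H}.
None of the earlier sets intersect F, but {H} does.

2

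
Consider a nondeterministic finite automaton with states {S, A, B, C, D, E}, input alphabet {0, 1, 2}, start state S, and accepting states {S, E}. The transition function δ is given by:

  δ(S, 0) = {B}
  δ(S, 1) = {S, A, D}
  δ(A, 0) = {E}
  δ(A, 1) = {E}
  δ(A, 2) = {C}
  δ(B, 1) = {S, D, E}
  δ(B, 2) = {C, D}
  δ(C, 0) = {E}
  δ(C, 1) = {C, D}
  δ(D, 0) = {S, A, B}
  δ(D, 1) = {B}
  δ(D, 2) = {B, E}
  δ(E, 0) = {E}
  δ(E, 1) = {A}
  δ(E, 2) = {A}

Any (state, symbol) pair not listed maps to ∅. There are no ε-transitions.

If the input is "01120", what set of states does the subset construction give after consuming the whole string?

{S, A, B, E}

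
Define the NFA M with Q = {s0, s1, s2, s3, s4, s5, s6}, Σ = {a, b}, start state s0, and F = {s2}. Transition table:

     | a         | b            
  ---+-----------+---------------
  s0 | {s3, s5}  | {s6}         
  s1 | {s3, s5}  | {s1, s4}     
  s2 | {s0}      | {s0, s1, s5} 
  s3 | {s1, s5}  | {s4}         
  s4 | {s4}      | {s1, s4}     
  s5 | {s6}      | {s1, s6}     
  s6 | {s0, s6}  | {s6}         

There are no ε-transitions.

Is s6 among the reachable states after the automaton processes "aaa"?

Start in {s0}.
Read 'a': s0→{s3, s5}; now {s3, s5}.
Read 'a': s3→{s1, s5}, s5→{s6}; now {s1, s5, s6}.
Read 'a': s1→{s3, s5}, s5→{s6}, s6→{s0, s6}; now {s0, s3, s5, s6}.
State s6 is in {s0, s3, s5, s6}.

Yes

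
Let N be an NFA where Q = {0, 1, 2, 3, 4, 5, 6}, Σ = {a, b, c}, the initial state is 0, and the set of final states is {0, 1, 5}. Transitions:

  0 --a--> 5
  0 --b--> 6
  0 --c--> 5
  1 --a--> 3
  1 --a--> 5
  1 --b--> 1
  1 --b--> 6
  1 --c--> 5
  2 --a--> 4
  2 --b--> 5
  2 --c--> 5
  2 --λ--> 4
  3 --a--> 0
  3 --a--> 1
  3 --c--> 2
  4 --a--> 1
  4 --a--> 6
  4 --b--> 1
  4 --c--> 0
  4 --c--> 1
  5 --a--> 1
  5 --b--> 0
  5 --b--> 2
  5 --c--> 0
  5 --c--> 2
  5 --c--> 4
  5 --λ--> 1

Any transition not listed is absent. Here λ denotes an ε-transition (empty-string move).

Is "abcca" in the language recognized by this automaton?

Yes

Start in {0}.
Read 'a': {0} → {1, 5}.
Read 'b': {1, 5} → {0, 1, 2, 4, 6}.
Read 'c': {0, 1, 2, 4, 6} → {0, 1, 5}.
Read 'c': {0, 1, 5} → {0, 1, 2, 4, 5}.
Read 'a': {0, 1, 2, 4, 5} → {1, 3, 4, 5, 6}.
The final set {1, 3, 4, 5, 6} contains the accepting states 1, 5.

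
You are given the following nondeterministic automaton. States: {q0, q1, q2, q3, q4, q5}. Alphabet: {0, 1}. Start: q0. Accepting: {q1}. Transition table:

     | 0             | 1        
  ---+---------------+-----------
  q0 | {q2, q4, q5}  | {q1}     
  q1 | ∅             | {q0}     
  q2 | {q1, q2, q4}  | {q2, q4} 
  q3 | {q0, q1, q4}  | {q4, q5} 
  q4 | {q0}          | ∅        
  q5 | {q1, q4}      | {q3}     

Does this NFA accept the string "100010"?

Start in {q0}.
Read '1': {q0} → {q1}.
Read '0': {q1} → ∅.
The set is empty and remains empty for the remaining 4 symbols.
The final set ∅ contains no accepting state.

No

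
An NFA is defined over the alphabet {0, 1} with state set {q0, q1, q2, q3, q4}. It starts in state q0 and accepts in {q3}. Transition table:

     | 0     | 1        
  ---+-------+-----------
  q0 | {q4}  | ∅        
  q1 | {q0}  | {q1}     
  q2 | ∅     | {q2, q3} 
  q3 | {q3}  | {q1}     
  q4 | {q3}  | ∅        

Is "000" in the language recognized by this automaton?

Start in {q0}.
Read '0': q0→{q4}; now {q4}.
Read '0': q4→{q3}; now {q3}.
Read '0': q3→{q3}; now {q3}.
The final set {q3} contains the accepting state q3.

Yes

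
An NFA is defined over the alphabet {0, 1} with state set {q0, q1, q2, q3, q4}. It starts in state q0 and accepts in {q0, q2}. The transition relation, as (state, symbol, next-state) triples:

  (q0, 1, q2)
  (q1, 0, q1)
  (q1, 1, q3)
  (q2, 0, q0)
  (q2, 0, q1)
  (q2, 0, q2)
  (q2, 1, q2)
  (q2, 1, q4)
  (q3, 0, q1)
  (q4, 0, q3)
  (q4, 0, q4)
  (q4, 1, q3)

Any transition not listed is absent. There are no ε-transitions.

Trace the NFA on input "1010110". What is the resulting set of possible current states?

{q0, q1, q2, q3, q4}

Start in {q0}.
Read '1': q0→{q2}; now {q2}.
Read '0': q2→{q0, q1, q2}; now {q0, q1, q2}.
Read '1': q0→{q2}, q1→{q3}, q2→{q2, q4}; now {q2, q3, q4}.
Read '0': q2→{q0, q1, q2}, q3→{q1}, q4→{q3, q4}; now {q0, q1, q2, q3, q4}.
Read '1': q0→{q2}, q1→{q3}, q2→{q2, q4}, q3→∅, q4→{q3}; now {q2, q3, q4}.
Read '1': q2→{q2, q4}, q3→∅, q4→{q3}; now {q2, q3, q4}.
Read '0': q2→{q0, q1, q2}, q3→{q1}, q4→{q3, q4}; now {q0, q1, q2, q3, q4}.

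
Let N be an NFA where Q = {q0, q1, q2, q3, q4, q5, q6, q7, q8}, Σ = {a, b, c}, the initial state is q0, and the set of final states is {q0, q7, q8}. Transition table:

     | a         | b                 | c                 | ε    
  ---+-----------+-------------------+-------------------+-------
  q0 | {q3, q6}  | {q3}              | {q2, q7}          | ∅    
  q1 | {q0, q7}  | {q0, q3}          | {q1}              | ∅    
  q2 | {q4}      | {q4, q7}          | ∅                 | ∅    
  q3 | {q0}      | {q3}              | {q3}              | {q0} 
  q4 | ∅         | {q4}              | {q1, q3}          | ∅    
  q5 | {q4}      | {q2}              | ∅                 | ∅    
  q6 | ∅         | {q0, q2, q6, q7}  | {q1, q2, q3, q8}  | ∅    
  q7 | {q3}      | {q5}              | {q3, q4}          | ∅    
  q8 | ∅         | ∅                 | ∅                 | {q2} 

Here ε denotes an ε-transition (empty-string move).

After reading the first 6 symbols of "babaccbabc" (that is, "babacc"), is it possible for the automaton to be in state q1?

Start in {q0}.
Read 'b': {q0} → {q0, q3}.
Read 'a': {q0, q3} → {q0, q3, q6}.
Read 'b': {q0, q3, q6} → {q0, q2, q3, q6, q7}.
Read 'a': {q0, q2, q3, q6, q7} → {q0, q3, q4, q6}.
Read 'c': {q0, q3, q4, q6} → {q0, q1, q2, q3, q7, q8}.
Read 'c': {q0, q1, q2, q3, q7, q8} → {q0, q1, q2, q3, q4, q7}.
State q1 is in {q0, q1, q2, q3, q4, q7}.

Yes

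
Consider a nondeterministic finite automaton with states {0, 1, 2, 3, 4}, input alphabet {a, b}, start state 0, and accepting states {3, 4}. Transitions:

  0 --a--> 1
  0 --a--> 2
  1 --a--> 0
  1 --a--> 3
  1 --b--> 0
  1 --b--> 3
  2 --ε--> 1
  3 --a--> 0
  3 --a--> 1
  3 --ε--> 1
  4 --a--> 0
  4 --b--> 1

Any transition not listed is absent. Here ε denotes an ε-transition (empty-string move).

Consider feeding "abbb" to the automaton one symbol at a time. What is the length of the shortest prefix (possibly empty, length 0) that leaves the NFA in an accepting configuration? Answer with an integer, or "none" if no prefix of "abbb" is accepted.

2

Start in {0}.
Read 'a': 0→{1, 2}; now {1, 2}.
Read 'b': 1→{0, 3}, 2→∅; union {0, 3}; ε-closure = {0, 1, 3}.
None of the earlier sets intersect F, but {0, 1, 3} does.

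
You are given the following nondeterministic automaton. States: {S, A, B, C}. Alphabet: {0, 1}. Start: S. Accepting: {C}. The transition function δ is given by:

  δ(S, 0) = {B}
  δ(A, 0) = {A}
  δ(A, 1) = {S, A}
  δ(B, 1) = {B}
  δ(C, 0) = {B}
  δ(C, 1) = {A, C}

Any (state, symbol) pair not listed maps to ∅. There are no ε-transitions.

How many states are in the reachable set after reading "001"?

Start in {S}.
Read '0': {S} → {B}.
Read '0': {B} → ∅.
The set is empty and remains empty for the remaining 1 symbol.
That set has 0 states.

0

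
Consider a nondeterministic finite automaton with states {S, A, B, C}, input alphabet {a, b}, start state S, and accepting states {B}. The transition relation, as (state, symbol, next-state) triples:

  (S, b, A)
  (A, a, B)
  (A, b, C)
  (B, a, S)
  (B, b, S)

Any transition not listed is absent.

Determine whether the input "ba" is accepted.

Yes

Start in {S}.
Read 'b': S→{A}; now {A}.
Read 'a': A→{B}; now {B}.
The final set {B} contains the accepting state B.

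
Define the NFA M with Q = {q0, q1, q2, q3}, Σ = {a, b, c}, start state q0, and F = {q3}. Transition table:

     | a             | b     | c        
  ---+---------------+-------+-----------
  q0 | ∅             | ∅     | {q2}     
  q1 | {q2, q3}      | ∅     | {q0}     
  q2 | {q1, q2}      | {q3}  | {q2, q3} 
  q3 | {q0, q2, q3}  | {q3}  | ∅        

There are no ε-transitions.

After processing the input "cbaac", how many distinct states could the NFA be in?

3

Start in {q0}.
Read 'c': q0→{q2}; now {q2}.
Read 'b': q2→{q3}; now {q3}.
Read 'a': q3→{q0, q2, q3}; now {q0, q2, q3}.
Read 'a': q0→∅, q2→{q1, q2}, q3→{q0, q2, q3}; now {q0, q1, q2, q3}.
Read 'c': q0→{q2}, q1→{q0}, q2→{q2, q3}, q3→∅; now {q0, q2, q3}.
That set has 3 states.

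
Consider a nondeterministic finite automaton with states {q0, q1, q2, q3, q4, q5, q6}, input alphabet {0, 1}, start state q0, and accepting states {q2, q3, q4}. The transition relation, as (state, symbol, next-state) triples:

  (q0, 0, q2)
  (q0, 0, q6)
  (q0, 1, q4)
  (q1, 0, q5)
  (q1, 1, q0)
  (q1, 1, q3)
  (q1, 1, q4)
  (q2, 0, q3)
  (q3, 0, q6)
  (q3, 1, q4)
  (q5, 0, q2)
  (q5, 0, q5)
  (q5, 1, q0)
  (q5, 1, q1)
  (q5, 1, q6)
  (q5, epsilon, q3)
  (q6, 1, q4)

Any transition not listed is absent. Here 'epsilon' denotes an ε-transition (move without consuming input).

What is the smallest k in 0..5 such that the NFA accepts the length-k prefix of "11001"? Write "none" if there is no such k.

1

Start in {q0}.
Read '1': q0→{q4}; now {q4}.
None of the earlier sets intersect F, but {q4} does.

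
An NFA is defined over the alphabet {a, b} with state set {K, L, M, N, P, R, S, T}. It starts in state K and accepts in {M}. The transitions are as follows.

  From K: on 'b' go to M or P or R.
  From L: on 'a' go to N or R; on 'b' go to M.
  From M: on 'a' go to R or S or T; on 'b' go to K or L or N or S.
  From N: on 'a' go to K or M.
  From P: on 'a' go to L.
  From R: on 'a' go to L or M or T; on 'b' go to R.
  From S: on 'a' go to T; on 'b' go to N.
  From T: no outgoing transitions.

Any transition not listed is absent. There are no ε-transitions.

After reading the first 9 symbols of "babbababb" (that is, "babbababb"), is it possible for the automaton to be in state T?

No

Start in {K}.
Read 'b': K→{M, P, R}; now {M, P, R}.
Read 'a': M→{R, S, T}, P→{L}, R→{L, M, T}; now {L, M, R, S, T}.
Read 'b': L→{M}, M→{K, L, N, S}, R→{R}, S→{N}, T→∅; now {K, L, M, N, R, S}.
Read 'b': K→{M, P, R}, L→{M}, M→{K, L, N, S}, N→∅, R→{R}, S→{N}; now {K, L, M, N, P, R, S}.
Read 'a': K→∅, L→{N, R}, M→{R, S, T}, N→{K, M}, P→{L}, R→{L, M, T}, S→{T}; now {K, L, M, N, R, S, T}.
Read 'b': K→{M, P, R}, L→{M}, M→{K, L, N, S}, N→∅, R→{R}, S→{N}, T→∅; now {K, L, M, N, P, R, S}.
Read 'a': K→∅, L→{N, R}, M→{R, S, T}, N→{K, M}, P→{L}, R→{L, M, T}, S→{T}; now {K, L, M, N, R, S, T}.
Read 'b': K→{M, P, R}, L→{M}, M→{K, L, N, S}, N→∅, R→{R}, S→{N}, T→∅; now {K, L, M, N, P, R, S}.
Read 'b': K→{M, P, R}, L→{M}, M→{K, L, N, S}, N→∅, P→∅, R→{R}, S→{N}; now {K, L, M, N, P, R, S}.
State T is not in {K, L, M, N, P, R, S}.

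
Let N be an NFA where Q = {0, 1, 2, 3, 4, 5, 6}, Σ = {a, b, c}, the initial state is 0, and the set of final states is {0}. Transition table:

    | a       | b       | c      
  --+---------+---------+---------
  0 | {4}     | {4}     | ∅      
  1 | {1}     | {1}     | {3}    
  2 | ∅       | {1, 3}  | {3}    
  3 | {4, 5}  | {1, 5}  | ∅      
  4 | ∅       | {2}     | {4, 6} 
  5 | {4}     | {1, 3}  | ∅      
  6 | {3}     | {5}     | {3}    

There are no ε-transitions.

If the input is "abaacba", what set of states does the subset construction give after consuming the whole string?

∅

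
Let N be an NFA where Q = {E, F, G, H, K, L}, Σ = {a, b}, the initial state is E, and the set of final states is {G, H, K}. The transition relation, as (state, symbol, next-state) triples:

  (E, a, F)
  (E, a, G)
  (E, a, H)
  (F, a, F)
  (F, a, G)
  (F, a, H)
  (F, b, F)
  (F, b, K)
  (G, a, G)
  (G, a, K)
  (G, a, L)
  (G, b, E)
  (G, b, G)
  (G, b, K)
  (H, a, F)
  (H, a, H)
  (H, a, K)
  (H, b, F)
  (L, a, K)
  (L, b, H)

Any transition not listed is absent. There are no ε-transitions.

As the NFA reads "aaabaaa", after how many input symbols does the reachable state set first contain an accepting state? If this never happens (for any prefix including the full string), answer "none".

1

Start in {E}.
Read 'a': E→{F, G, H}; now {F, G, H}.
None of the earlier sets intersect F, but {F, G, H} does.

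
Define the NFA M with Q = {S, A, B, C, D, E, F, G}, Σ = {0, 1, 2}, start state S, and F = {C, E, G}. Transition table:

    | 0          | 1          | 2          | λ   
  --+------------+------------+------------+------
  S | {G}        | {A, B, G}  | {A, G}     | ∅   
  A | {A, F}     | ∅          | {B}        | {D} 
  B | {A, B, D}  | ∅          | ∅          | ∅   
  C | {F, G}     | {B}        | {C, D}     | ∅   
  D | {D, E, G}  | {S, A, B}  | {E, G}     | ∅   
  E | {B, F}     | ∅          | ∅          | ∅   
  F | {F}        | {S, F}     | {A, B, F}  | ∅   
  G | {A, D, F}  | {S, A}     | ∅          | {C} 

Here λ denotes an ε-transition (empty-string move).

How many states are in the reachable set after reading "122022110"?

Start in {S}.
Read '1': {S} → {A, B, C, D, G}.
Read '2': {A, B, C, D, G} → {B, C, D, E, G}.
Read '2': {B, C, D, E, G} → {C, D, E, G}.
Read '0': {C, D, E, G} → {A, B, C, D, E, F, G}.
Read '2': {A, B, C, D, E, F, G} → {A, B, C, D, E, F, G}.
Read '2': {A, B, C, D, E, F, G} → {A, B, C, D, E, F, G}.
Read '1': {A, B, C, D, E, F, G} → {S, A, B, D, F}.
Read '1': {S, A, B, D, F} → {S, A, B, C, D, F, G}.
Read '0': {S, A, B, C, D, F, G} → {A, B, C, D, E, F, G}.
That set has 7 states.

7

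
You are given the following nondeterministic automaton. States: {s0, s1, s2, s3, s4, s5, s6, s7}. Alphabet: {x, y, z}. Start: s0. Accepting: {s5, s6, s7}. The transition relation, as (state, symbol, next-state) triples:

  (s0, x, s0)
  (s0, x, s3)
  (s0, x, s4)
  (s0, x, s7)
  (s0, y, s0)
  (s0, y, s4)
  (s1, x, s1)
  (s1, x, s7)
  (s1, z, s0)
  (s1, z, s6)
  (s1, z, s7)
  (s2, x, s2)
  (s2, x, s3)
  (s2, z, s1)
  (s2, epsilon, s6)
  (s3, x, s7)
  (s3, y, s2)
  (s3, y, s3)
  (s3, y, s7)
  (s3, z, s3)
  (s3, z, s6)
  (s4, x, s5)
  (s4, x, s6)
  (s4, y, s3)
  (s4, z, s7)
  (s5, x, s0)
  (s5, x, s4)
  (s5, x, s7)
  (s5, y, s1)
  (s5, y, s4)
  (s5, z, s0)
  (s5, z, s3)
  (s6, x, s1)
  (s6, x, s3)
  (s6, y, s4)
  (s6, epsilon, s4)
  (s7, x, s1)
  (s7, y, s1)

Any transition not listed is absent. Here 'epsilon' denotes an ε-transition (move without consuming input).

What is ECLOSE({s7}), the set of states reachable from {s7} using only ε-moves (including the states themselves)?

{s7}

Begin with {s7}.
No ε-moves leave this set, so the closure equals the set itself.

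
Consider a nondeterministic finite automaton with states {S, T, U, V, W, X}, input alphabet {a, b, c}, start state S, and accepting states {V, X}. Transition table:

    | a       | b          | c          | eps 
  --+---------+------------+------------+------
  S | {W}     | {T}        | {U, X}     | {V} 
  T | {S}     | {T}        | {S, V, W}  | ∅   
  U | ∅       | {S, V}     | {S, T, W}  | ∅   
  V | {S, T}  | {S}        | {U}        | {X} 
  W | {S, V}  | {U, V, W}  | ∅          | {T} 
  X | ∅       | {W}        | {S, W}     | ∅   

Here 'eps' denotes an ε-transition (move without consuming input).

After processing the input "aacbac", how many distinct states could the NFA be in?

Start: ε-closure({S}) = {S, V, X}.
Read 'a': {S, V, X} → {S, T, V, W, X}.
Read 'a': {S, T, V, W, X} → {S, T, V, W, X}.
Read 'c': {S, T, V, W, X} → {S, T, U, V, W, X}.
Read 'b': {S, T, U, V, W, X} → {S, T, U, V, W, X}.
Read 'a': {S, T, U, V, W, X} → {S, T, V, W, X}.
Read 'c': {S, T, V, W, X} → {S, T, U, V, W, X}.
That set has 6 states.

6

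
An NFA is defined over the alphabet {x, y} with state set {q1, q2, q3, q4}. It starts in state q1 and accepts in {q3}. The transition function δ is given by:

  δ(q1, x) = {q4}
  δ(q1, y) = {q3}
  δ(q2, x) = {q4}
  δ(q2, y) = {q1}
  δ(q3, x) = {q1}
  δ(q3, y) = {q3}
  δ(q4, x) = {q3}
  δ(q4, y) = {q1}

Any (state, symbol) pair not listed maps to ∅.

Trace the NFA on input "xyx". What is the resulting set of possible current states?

{q4}

Start in {q1}.
Read 'x': q1→{q4}; now {q4}.
Read 'y': q4→{q1}; now {q1}.
Read 'x': q1→{q4}; now {q4}.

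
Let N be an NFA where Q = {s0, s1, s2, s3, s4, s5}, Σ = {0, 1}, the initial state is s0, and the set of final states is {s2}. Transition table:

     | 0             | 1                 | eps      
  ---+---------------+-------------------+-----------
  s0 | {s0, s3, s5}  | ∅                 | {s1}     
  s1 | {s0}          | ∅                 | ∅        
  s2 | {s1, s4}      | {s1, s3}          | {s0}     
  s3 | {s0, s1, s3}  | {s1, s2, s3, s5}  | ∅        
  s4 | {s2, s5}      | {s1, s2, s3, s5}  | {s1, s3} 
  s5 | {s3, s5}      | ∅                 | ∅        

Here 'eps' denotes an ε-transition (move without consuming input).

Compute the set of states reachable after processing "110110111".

Start: ε-closure({s0}) = {s0, s1}.
Read '1': {s0, s1} → ∅.
The set is empty and remains empty for the remaining 8 symbols.

∅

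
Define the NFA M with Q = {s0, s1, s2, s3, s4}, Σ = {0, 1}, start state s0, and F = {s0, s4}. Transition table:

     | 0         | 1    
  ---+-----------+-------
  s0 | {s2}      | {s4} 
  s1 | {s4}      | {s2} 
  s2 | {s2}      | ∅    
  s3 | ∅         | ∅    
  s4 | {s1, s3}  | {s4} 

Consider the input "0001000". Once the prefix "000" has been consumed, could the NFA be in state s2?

Yes

Start in {s0}.
Read '0': s0→{s2}; now {s2}.
Read '0': s2→{s2}; now {s2}.
Read '0': s2→{s2}; now {s2}.
State s2 is in {s2}.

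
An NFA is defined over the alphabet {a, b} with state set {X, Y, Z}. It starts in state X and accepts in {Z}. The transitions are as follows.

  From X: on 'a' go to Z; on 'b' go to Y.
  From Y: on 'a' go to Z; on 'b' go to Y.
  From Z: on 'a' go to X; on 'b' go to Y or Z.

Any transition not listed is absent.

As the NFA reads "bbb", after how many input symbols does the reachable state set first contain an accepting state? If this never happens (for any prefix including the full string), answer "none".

none

Start in {X}.
Read 'b': {X} → {Y}.
Read 'b': {Y} → {Y}.
Read 'b': {Y} → {Y}.
No reachable set along the way intersects F.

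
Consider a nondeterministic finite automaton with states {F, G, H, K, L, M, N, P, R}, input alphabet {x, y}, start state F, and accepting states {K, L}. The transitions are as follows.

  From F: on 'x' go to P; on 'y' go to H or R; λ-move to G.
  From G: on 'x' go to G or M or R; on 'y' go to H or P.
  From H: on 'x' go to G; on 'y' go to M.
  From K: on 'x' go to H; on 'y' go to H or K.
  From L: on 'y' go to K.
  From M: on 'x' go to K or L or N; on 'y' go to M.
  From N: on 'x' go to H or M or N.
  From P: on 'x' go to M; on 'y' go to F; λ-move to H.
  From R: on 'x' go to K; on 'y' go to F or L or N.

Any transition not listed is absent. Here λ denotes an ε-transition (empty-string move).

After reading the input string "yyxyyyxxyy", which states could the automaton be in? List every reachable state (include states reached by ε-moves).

{F, G, H, K, M, P, R}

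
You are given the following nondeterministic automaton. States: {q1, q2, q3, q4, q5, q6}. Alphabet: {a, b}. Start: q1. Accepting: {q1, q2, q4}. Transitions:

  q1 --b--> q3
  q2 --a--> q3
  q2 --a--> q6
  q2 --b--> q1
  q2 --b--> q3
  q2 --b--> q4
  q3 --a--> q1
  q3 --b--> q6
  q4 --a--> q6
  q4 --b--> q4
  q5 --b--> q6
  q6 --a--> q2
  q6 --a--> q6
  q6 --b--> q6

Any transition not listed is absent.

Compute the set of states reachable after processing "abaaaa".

Start in {q1}.
Read 'a': {q1} → ∅.
The set is empty and remains empty for the remaining 5 symbols.

∅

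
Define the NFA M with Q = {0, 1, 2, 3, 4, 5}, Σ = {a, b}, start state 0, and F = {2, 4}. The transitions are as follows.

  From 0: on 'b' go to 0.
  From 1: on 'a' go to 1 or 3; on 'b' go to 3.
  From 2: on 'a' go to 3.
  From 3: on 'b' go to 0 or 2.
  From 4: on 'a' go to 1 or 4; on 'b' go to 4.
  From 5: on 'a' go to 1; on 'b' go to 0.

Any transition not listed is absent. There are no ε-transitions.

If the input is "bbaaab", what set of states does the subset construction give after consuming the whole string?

∅

Start in {0}.
Read 'b': {0} → {0}.
Read 'b': {0} → {0}.
Read 'a': {0} → ∅.
The set is empty and remains empty for the remaining 3 symbols.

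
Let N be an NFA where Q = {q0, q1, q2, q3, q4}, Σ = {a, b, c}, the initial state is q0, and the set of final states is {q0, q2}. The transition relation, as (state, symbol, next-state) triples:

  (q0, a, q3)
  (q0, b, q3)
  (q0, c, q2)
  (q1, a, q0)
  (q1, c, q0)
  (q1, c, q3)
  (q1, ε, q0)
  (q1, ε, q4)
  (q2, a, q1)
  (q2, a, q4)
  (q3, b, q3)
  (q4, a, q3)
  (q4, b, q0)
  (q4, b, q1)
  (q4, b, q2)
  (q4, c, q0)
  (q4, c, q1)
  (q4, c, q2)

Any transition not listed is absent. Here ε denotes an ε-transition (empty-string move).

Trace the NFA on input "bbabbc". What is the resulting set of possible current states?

∅

Start in {q0}.
Read 'b': q0→{q3}; now {q3}.
Read 'b': q3→{q3}; now {q3}.
Read 'a': q3→∅; now ∅.
The set is empty and remains empty for the remaining 3 symbols.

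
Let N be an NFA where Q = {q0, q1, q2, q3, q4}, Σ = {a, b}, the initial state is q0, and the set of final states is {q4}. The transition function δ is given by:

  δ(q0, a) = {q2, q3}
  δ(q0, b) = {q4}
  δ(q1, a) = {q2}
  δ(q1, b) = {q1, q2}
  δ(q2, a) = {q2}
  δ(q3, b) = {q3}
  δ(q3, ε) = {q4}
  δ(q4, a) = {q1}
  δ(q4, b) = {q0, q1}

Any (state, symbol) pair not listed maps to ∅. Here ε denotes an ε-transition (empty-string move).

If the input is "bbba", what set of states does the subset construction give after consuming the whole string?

Start in {q0}.
Read 'b': q0→{q4}; now {q4}.
Read 'b': q4→{q0, q1}; now {q0, q1}.
Read 'b': q0→{q4}, q1→{q1, q2}; now {q1, q2, q4}.
Read 'a': q1→{q2}, q2→{q2}, q4→{q1}; now {q1, q2}.

{q1, q2}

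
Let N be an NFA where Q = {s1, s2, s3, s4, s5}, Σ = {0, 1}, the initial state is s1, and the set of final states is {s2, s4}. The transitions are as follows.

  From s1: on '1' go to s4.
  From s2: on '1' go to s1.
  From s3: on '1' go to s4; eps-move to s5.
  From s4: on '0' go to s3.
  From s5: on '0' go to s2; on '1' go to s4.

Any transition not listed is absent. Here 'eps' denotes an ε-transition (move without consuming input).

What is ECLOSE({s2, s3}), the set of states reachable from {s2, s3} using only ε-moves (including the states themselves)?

Begin with {s2, s3}.
ε-move s3 → s5; add s5.

{s2, s3, s5}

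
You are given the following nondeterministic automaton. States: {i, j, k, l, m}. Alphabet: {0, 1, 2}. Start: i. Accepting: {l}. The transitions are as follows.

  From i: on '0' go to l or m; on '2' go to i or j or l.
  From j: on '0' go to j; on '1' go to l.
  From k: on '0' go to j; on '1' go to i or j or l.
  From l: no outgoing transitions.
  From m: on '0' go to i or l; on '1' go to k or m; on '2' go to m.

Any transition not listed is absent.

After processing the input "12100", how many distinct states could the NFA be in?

Start in {i}.
Read '1': i→∅; now ∅.
The set is empty and remains empty for the remaining 4 symbols.
That set has 0 states.

0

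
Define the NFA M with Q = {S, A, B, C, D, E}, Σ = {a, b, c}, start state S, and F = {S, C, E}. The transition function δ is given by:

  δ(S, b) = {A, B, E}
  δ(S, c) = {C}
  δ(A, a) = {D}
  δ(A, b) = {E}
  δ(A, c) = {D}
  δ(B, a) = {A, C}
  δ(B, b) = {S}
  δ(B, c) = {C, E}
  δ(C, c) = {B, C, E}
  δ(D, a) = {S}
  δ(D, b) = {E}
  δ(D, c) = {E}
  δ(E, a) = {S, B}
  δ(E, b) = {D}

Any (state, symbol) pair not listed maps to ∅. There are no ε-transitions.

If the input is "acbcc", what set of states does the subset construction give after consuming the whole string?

∅

Start in {S}.
Read 'a': {S} → ∅.
The set is empty and remains empty for the remaining 4 symbols.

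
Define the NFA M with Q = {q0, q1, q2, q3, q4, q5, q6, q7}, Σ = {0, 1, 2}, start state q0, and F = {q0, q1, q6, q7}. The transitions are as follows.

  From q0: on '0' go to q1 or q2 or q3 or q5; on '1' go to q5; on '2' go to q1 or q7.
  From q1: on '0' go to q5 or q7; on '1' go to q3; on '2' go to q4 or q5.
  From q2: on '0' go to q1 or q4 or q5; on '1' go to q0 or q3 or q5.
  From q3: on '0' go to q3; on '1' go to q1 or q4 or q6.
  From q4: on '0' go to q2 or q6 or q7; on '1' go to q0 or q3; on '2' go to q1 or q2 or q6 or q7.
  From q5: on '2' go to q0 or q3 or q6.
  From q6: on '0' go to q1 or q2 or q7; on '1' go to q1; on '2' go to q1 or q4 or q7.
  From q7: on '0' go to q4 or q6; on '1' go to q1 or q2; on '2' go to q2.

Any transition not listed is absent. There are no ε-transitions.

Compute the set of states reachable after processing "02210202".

{q0, q1, q2, q3, q4, q5, q6, q7}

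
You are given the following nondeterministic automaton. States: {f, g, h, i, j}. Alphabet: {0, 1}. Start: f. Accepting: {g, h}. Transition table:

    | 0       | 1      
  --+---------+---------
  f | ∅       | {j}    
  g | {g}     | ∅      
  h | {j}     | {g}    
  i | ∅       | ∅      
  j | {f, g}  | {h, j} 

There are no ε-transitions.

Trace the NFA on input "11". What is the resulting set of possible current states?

Start in {f}.
Read '1': {f} → {j}.
Read '1': {j} → {h, j}.

{h, j}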